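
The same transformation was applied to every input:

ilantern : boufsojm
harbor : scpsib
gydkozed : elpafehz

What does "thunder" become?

Rule — shift every letter 1 place forward in the alphabet (wrapping around), then move the first 2 characters to the end (rotate left by 2).
Applying that to "thunder" gives "voefsui".
(Check on "harbor": → "ibscps" → "scpsib" ✓)

voefsui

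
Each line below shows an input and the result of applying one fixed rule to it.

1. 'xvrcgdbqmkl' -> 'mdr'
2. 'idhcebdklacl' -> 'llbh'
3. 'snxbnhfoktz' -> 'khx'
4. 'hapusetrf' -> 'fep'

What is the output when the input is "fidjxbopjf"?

Looking at the pairs, the operation is to keep one character in every 3, starting at position 3 (positions 3rd, 6th, 9th, ...), then reverse the string.
"fidjxbopjf" → "jbd".

jbd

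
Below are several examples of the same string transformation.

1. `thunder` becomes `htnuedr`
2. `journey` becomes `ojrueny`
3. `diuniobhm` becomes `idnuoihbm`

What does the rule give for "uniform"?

What's happening: swap each adjacent pair of characters (1↔2, 3↔4, ...).
So "uniform" becomes "nufirom".

nufirom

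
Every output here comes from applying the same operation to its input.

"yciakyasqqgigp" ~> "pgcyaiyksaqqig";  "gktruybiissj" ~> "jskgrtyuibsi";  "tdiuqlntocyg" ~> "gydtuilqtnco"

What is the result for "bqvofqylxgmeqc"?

cqqbovqflygxem

What's happening: move the last 2 characters to the front (rotate right by 2), then swap each adjacent pair of characters (1↔2, 3↔4, ...).
So "bqvofqylxgmeqc" becomes "cqqbovqflygxem".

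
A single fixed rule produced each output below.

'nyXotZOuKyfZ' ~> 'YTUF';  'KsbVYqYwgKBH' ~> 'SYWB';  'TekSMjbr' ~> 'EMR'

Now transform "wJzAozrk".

JOK

Rule — keep one character in every 3, starting at position 2 (positions 2nd, 5th, 8th, ...), then convert every letter to uppercase.
On "wJzAozrk": the first step gives "Jok", and the second then gives "JOK".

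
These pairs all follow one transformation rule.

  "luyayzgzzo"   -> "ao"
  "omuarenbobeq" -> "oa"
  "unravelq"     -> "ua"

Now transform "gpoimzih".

Each output is the input with this applied: keep one character in every 3, starting at position 1 (positions 1st, 4th, 7th, ...), then keep only the vowels.
On "gpoimzih": the first step gives "gii", and the second then gives "ii".

ii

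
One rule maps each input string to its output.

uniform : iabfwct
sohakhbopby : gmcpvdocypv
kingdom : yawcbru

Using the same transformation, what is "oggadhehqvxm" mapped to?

The pattern: shift every letter 12 places backward in the alphabet (wrapping around), then take characters alternately from the front and the back (1st, last, 2nd, 2nd-last, ...).
"oggadhehqvxm" → "cuuorvsvejla" → "caulujoervvs".

caulujoervvs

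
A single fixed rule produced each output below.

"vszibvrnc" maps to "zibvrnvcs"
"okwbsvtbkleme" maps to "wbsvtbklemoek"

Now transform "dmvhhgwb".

vhhgwdbm

Looking at the pairs, the operation is to swap the first and last characters, then move the first 2 characters to the end (rotate left by 2).
On "dmvhhgwb": the first step gives "bmvhhgwd", and the second then gives "vhhgwdbm".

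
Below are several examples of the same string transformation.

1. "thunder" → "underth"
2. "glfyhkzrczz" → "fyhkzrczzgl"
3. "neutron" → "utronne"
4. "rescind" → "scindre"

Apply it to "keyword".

ywordke

In each case the input is transformed by: move the first 2 characters to the end (rotate left by 2).
For "keyword" the result is "ywordke".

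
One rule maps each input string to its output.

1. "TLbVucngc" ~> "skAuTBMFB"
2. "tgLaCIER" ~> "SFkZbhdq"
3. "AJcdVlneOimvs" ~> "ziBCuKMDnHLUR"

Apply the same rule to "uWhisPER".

Rule — shift every letter 1 place backward in the alphabet (wrapping around), then flip the case of every letter.
Starting from "uWhisPER": after the first operation, "tVghrODQ"; after the second, "TvGHRodq".

TvGHRodq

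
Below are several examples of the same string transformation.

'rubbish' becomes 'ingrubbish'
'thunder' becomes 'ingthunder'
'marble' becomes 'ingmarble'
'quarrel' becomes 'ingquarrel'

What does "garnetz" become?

inggarnetz

Looking at the pairs, the operation is to prepend "ing".
"garnetz" → "inggarnetz".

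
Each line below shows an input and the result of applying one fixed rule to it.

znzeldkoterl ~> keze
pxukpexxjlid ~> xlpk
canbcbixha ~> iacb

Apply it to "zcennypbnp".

Rule — keep one character in every 3, starting at position 1 (positions 1st, 4th, 7th, ...), then move the last 2 characters to the front (rotate right by 2).
For "zcennypbnp", step one produces "znpp"; step two turns that into "ppzn".

ppzn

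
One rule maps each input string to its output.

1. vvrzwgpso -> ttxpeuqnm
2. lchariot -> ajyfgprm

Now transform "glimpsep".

jekgqnnc

Looking at the pairs, the operation is to swap each adjacent pair of characters (1↔2, 3↔4, ...), then shift every letter 2 places backward in the alphabet (wrapping around).
Starting from "glimpsep": after the first operation, "lgmisppe"; after the second, "jekgqnnc".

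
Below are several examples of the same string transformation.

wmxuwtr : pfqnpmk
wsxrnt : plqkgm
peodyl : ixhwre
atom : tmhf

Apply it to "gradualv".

The rule is to shift every letter 7 places backward in the alphabet (wrapping around).
For "gradualv" the result is "zktwnteo".

zktwnteo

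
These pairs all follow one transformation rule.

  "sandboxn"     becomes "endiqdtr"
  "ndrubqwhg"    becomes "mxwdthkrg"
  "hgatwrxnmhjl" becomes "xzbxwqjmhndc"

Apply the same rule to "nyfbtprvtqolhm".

Looking at the pairs, the operation is to shift every letter 10 places backward in the alphabet (wrapping around), then move the last 3 characters to the front (rotate right by 3).
On "nyfbtprvtqolhm" that produces "bxcdovrjfhljge".

bxcdovrjfhljge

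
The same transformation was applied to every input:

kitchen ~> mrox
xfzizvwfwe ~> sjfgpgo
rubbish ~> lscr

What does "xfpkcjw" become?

umtg

Each output is the input with this applied: delete the first 3 characters, then shift every letter 10 places forward in the alphabet (wrapping around).
For "xfpkcjw" the result is "umtg".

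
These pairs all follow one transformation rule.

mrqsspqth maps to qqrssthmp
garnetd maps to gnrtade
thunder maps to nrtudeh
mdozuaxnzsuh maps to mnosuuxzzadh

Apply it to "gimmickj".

In each case the input is transformed by: sort the characters into alphabetical order, then move the first 3 characters to the end (rotate left by 3).
Working it through for "gimmickj": intermediate "cgiijkmm", final "ijkmmcgi".

ijkmmcgi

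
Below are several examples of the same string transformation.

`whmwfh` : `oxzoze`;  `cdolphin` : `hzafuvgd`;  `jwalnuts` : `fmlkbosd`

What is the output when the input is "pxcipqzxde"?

What's happening: swap the front and back halves of the string, then shift every letter 8 places backward in the alphabet (wrapping around).
On "pxcipqzxde": the first step gives "qzxdepxcip", and the second then gives "irpvwhpuah".

irpvwhpuah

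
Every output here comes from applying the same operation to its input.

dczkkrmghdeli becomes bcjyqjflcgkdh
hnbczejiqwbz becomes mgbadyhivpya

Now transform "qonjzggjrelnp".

Looking at the pairs, the operation is to swap each adjacent pair of characters (1↔2, 3↔4, ...), then shift every letter 1 place backward in the alphabet (wrapping around).
"qonjzggjrelnp" → "oqjngzjgernlp" → "npimfyifdqmko".
(Check on "hnbczejiqwbz": → "nhcbezijwqzb" → "mgbadyhivpya" ✓)

npimfyifdqmko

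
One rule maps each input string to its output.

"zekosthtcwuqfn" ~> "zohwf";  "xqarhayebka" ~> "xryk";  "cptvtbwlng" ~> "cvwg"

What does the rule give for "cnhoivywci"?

coyi

Looking at the pairs, the operation is to keep one character in every 3, starting at position 1 (positions 1st, 4th, 7th, ...).
Applying that to "cnhoivywci" gives "coyi".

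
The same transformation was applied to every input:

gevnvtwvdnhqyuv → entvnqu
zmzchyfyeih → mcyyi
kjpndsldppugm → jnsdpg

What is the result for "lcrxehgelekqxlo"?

cxheeql

In each case the input is transformed by: keep every other character starting from the second (positions 2nd, 4th, 6th, ...).
"lcrxehgelekqxlo" → "cxheeql".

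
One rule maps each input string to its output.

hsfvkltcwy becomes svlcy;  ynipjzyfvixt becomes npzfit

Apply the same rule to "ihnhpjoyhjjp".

hhjyjp

The pattern: keep every other character starting from the second (positions 2nd, 4th, 6th, ...).
For "ihnhpjoyhjjp" the result is "hhjyjp".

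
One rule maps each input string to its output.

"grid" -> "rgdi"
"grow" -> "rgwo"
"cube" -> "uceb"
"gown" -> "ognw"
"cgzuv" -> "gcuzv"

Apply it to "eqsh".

Rule — swap each adjacent pair of characters (1↔2, 3↔4, ...).
For "eqsh" the result is "qehs".

qehs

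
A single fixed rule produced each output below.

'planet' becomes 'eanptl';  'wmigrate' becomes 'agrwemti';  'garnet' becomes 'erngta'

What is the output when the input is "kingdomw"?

What's happening: take characters alternately from the front and the back (1st, last, 2nd, 2nd-last, ...), then move the last 3 characters to the front (rotate right by 3).
Working it through for "kingdomw": intermediate "kwimnogd", final "ogdkwimn".

ogdkwimn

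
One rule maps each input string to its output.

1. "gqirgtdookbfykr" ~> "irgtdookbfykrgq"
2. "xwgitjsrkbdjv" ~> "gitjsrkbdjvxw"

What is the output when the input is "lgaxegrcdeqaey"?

axegrcdeqaeylg

The pattern: move the first 2 characters to the end (rotate left by 2).
On "lgaxegrcdeqaey" that produces "axegrcdeqaeylg".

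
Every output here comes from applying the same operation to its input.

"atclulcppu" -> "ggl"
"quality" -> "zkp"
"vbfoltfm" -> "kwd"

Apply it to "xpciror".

Looking at the pairs, the operation is to shift every letter 9 places backward in the alphabet (wrapping around), then keep only the last 3 characters.
For "xpciror", step one produces "ogtzifi"; step two turns that into "ifi".

ifi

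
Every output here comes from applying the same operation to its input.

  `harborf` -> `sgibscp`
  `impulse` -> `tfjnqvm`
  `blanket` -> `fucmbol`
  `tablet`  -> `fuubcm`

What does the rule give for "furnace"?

Looking at the pairs, the operation is to move the last 2 characters to the front (rotate right by 2), then shift every letter 1 place forward in the alphabet (wrapping around).
So "furnace" becomes "dfgvsob".

dfgvsob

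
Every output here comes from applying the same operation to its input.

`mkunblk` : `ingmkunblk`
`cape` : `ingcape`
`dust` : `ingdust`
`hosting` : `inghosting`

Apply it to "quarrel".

ingquarrel

The transformation: prepend "ing".
Applying that to "quarrel" gives "ingquarrel".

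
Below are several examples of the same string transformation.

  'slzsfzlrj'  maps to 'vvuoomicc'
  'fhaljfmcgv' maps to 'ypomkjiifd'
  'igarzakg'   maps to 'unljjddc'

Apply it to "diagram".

upljgdd

What's happening: shift every letter 3 places forward in the alphabet (wrapping around), then sort the characters into reverse alphabetical order.
For "diagram", step one produces "gldjudp"; step two turns that into "upljgdd".
(Check on "slzsfzlrj": → "vocvicoum" → "vvuoomicc" ✓)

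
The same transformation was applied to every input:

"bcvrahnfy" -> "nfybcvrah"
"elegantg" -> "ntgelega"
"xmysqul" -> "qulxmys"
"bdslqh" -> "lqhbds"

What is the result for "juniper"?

In each case the input is transformed by: move the last 3 characters to the front (rotate right by 3).
So "juniper" becomes "perjuni".

perjuni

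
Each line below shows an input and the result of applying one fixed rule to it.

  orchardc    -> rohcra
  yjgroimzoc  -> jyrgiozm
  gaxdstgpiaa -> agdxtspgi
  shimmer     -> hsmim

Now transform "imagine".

migai

The rule is to delete the last 2 characters, then swap each adjacent pair of characters (1↔2, 3↔4, ...).
Working it through for "imagine": intermediate "imagi", final "migai".
(Check on "shimmer": → "shimm" → "hsmim" ✓)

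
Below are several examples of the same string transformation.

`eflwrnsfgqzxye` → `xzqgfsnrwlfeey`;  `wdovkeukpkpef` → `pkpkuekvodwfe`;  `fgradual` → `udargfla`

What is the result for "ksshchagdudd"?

udgahchsskdd

In each case the input is transformed by: reverse the string, then move the first 2 characters to the end (rotate left by 2).
Working it through for "ksshchagdudd": intermediate "ddudgahchssk", final "udgahchsskdd".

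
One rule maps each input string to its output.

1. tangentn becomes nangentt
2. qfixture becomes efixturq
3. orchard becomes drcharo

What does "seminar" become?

reminas

What's happening: swap the first and last characters.
So "seminar" becomes "reminas".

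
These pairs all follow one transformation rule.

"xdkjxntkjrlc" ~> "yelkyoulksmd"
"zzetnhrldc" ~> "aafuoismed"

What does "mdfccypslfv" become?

In each case the input is transformed by: shift every letter 1 place forward in the alphabet (wrapping around).
"mdfccypslfv" → "negddzqtmgw".

negddzqtmgw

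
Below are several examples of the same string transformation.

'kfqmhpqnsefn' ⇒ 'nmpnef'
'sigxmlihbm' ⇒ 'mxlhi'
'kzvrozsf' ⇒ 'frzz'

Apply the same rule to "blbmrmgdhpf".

Looking at the pairs, the operation is to keep every other character starting from the second (positions 2nd, 4th, 6th, ...), then swap the first and last characters.
For "blbmrmgdhpf", step one produces "lmmdp"; step two turns that into "pmmdl".

pmmdl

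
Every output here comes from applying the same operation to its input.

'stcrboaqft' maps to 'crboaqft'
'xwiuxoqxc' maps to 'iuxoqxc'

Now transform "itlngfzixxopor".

The pattern: delete the first 2 characters.
On "itlngfzixxopor" that produces "lngfzixxopor".

lngfzixxopor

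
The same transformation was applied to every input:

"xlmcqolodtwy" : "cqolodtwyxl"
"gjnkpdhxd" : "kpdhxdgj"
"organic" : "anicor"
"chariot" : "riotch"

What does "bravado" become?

vadobr

Looking at the pairs, the operation is to move the first 2 characters to the end (rotate left by 2), then delete the first character.
Starting from "bravado": after the first operation, "avadobr"; after the second, "vadobr".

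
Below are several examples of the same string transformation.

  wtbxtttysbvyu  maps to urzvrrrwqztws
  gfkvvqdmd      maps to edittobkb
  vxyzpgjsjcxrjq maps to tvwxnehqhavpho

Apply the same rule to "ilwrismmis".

gjupgqkkgq

Each output is the input with this applied: shift every letter 2 places backward in the alphabet (wrapping around).
Doing the same to "ilwrismmis": "gjupgqkkgq".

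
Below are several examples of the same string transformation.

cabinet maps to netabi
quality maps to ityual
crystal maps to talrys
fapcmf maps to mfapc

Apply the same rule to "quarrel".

reluar

What's happening: delete the first character, then move the first 3 characters to the end (rotate left by 3).
For "quarrel", step one produces "uarrel"; step two turns that into "reluar".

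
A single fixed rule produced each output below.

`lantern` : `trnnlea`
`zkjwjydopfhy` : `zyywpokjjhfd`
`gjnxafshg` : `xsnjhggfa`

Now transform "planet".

Each output is the input with this applied: sort the characters into reverse alphabetical order.
For "planet" the result is "tpnlea".

tpnlea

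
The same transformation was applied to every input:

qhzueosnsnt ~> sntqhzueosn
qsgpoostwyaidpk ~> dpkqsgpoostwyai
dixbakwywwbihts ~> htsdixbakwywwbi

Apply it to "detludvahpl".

hpldetludva

Looking at the pairs, the operation is to move the last 3 characters to the front (rotate right by 3).
Applying that to "detludvahpl" gives "hpldetludva".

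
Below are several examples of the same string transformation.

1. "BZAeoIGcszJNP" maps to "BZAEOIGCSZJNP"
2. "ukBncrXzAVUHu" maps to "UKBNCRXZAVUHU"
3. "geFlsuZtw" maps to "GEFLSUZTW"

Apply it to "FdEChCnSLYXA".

Rule — convert every letter to uppercase.
On "FdEChCnSLYXA" that produces "FDECHCNSLYXA".

FDECHCNSLYXA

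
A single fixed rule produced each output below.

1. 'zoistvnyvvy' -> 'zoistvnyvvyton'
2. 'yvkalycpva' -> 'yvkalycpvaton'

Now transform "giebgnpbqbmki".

giebgnpbqbmkiton

The transformation: append "ton".
For "giebgnpbqbmki" the result is "giebgnpbqbmkiton".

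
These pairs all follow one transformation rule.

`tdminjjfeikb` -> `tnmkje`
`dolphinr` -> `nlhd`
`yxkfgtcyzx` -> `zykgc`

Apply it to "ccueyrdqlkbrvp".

yvuldcb

Each output is the input with this applied: keep every other character starting from the first (positions 1st, 3rd, 5th, ...), then sort the characters into reverse alphabetical order.
"ccueyrdqlkbrvp" → "cuydlbv" → "yvuldcb".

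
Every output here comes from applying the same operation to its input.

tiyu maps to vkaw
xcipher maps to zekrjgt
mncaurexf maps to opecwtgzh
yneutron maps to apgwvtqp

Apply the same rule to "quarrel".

swcttgn

Rule — shift every letter 2 places forward in the alphabet (wrapping around).
Applying that to "quarrel" gives "swcttgn".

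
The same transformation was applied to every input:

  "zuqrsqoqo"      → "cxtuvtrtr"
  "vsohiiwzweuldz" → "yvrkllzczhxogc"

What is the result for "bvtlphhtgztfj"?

Rule — shift every letter 3 places forward in the alphabet (wrapping around).
So "bvtlphhtgztfj" becomes "eywoskkwjcwim".

eywoskkwjcwim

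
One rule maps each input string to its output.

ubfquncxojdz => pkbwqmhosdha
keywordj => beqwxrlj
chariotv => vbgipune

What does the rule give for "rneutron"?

The pattern: shift every letter 13 places forward in the alphabet (wrapping around) — i.e. ROT13, then swap the front and back halves of the string.
Working it through for "rneutron": intermediate "earhgeba", final "gebaearh".

gebaearh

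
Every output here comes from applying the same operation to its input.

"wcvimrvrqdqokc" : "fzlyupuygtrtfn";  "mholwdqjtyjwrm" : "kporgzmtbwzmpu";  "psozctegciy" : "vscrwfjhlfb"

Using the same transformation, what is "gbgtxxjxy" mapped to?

ejwjaaamb

Each output is the input with this applied: shift every letter 3 places forward in the alphabet (wrapping around), then swap each adjacent pair of characters (1↔2, 3↔4, ...).
Working it through for "gbgtxxjxy": intermediate "jejwaamab", final "ejwjaaamb".
(Check on "psozctegciy": → "svrcfwhjflb" → "vscrwfjhlfb" ✓)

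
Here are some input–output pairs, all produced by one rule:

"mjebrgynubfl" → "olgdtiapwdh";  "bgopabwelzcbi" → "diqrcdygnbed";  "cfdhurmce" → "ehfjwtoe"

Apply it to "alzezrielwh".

The rule is to shift every letter 2 places forward in the alphabet (wrapping around), then delete the last character.
For "alzezrielwh", step one produces "cnbgbtkgnyj"; step two turns that into "cnbgbtkgny".

cnbgbtkgny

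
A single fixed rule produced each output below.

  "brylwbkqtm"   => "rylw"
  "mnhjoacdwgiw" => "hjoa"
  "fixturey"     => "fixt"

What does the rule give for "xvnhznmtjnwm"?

The pattern: swap the front and back halves of the string, then keep only the last 4 characters.
On "xvnhznmtjnwm": the first step gives "mtjnwmxvnhzn", and the second then gives "nhzn".
(Check on "fixturey": → "ureyfixt" → "fixt" ✓)

nhzn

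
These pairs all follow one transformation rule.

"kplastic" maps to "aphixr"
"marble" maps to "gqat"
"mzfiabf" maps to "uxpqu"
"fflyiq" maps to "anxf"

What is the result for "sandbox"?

The rule is to delete the first 2 characters, then shift every letter 11 places backward in the alphabet (wrapping around).
Starting from "sandbox": after the first operation, "ndbox"; after the second, "csqdm".

csqdm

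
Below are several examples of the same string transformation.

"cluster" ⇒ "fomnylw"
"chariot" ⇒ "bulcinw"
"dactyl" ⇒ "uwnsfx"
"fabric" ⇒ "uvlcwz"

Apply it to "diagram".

cualugx

The transformation: move the first character to the end, then shift every letter 6 places backward in the alphabet (wrapping around).
"diagram" → "iagramd" → "cualugx".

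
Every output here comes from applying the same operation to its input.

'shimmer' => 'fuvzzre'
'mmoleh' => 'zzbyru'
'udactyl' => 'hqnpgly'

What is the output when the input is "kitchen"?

xvgpura

Rule — shift every letter 13 places forward in the alphabet (wrapping around) — i.e. ROT13.
"kitchen" → "xvgpura".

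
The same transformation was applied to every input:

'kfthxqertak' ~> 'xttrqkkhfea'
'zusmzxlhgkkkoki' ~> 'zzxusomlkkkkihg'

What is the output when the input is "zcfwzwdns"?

Rule — sort the characters into reverse alphabetical order.
For "zcfwzwdns" the result is "zzwwsnfdc".

zzwwsnfdc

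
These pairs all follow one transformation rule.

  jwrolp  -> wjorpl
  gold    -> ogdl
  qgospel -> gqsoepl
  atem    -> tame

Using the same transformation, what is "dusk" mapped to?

The transformation: swap each adjacent pair of characters (1↔2, 3↔4, ...).
Doing the same to "dusk": "udks".

udks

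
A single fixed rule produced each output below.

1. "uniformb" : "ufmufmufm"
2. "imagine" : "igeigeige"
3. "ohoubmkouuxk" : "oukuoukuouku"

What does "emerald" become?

The pattern: keep one character in every 3, starting at position 1 (positions 1st, 4th, 7th, ...), then write the whole string 3 times in a row.
For "emerald", step one produces "erd"; step two turns that into "erderderd".
(Check on "imagine": → "ige" → "igeigeige" ✓)

erderderd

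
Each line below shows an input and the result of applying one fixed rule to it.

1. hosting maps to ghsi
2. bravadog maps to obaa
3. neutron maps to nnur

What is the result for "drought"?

tdog

The pattern: keep every other character starting from the first (positions 1st, 3rd, 5th, ...), then move the last character to the front.
Starting from "drought": after the first operation, "dogt"; after the second, "tdog".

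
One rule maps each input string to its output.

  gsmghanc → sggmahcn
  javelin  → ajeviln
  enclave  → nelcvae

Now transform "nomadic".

onamidc

The rule is to swap each adjacent pair of characters (1↔2, 3↔4, ...).
Doing the same to "nomadic": "onamidc".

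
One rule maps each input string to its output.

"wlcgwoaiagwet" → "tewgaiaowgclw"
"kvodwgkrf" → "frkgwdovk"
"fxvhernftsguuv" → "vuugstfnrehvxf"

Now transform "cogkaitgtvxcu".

ucxvtgtiakgoc

Looking at the pairs, the operation is to reverse the string.
So "cogkaitgtvxcu" becomes "ucxvtgtiakgoc".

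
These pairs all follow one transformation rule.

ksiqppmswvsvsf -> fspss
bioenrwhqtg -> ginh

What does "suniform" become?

muf

The pattern: keep one character in every 3, starting at position 2 (positions 2nd, 5th, 8th, ...), then move the last character to the front.
Starting from "suniform": after the first operation, "ufm"; after the second, "muf".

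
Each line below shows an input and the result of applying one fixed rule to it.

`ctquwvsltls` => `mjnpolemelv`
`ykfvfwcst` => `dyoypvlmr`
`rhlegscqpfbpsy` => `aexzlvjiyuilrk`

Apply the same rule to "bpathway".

itmaptru

What's happening: move the first character to the end, then shift every letter 7 places backward in the alphabet (wrapping around).
Starting from "bpathway": after the first operation, "pathwayb"; after the second, "itmaptru".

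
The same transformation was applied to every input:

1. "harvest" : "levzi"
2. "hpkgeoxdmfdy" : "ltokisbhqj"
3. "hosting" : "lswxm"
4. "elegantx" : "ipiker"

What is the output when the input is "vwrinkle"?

The rule is to delete the last 2 characters, then shift every letter 4 places forward in the alphabet (wrapping around).
For "vwrinkle" the result is "zavmro".

zavmro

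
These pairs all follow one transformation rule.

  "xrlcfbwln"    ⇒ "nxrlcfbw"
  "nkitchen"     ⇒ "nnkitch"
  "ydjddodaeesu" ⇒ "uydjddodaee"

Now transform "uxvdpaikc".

cuxvdpai

The rule is to move the last character to the front, then delete the last character.
"uxvdpaikc" → "cuxvdpaik" → "cuxvdpai".
(Check on "xrlcfbwln": → "nxrlcfbwl" → "nxrlcfbw" ✓)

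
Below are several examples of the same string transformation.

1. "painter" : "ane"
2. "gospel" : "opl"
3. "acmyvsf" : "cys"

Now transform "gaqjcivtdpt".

Each output is the input with this applied: keep every other character starting from the second (positions 2nd, 4th, 6th, ...).
Applying that to "gaqjcivtdpt" gives "ajitp".

ajitp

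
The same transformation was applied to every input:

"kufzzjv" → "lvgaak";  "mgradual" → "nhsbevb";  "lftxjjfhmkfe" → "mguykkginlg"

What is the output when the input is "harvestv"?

ibswftu

The pattern: shift every letter 1 place forward in the alphabet (wrapping around), then delete the last character.
Working it through for "harvestv": intermediate "ibswftuw", final "ibswftu".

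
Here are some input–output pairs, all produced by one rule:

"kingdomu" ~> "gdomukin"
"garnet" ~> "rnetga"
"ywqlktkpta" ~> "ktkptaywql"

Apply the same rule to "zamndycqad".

The rule is to move the last character to the front, then swap the front and back halves of the string.
Working it through for "zamndycqad": intermediate "dzamndycqa", final "dycqadzamn".

dycqadzamn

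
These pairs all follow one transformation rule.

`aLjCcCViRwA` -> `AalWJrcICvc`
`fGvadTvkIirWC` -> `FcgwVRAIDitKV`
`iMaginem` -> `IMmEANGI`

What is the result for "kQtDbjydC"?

Rule — take characters alternately from the front and the back (1st, last, 2nd, 2nd-last, ...), then flip the case of every letter.
On "kQtDbjydC": the first step gives "kCQdtyDjb", and the second then gives "KcqDTYdJB".

KcqDTYdJB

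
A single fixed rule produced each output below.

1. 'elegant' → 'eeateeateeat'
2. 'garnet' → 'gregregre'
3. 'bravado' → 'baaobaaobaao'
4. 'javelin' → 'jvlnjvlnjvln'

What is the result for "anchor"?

What's happening: keep every other character starting from the first (positions 1st, 3rd, 5th, ...), then write the whole string 3 times in a row.
So "anchor" becomes "acoacoaco".

acoacoaco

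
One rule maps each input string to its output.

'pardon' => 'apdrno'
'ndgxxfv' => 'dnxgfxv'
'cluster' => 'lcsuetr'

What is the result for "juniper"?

Rule — swap each adjacent pair of characters (1↔2, 3↔4, ...).
So "juniper" becomes "ujinepr".

ujinepr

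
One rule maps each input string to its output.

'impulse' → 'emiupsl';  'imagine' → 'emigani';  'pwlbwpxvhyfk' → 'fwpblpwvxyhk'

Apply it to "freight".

Each output is the input with this applied: swap each adjacent pair of characters (1↔2, 3↔4, ...), then move the last character to the front.
Working it through for "freight": intermediate "rfiehgt", final "trfiehg".

trfiehg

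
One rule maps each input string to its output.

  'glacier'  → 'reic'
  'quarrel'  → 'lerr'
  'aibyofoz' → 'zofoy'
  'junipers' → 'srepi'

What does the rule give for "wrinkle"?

elkn

The rule is to reverse the string, then delete the last 3 characters.
Working it through for "wrinkle": intermediate "elknirw", final "elkn".
(Check on "aibyofoz": → "zofoybia" → "zofoy" ✓)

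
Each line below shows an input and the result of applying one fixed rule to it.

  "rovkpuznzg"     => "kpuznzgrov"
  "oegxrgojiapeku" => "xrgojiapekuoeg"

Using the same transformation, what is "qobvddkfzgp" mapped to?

Each output is the input with this applied: move the first 3 characters to the end (rotate left by 3).
Doing the same to "qobvddkfzgp": "vddkfzgpqob".

vddkfzgpqob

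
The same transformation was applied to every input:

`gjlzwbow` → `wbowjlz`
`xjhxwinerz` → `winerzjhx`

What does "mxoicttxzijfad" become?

cttxzijfadxoi

Each output is the input with this applied: delete the first character, then move the first 3 characters to the end (rotate left by 3).
"mxoicttxzijfad" → "cttxzijfadxoi".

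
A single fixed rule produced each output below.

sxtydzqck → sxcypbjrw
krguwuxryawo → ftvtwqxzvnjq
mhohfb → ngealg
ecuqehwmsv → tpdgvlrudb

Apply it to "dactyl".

What's happening: shift every letter 1 place backward in the alphabet (wrapping around), then move the first 2 characters to the end (rotate left by 2).
On "dactyl": the first step gives "czbsxk", and the second then gives "bsxkcz".

bsxkcz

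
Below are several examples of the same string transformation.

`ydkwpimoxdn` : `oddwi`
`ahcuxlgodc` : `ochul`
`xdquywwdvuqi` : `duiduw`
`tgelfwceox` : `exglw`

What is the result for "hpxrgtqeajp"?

ejprt

Rule — keep every other character starting from the second (positions 2nd, 4th, 6th, ...), then move the first 3 characters to the end (rotate left by 3).
For "hpxrgtqeajp", step one produces "prtej"; step two turns that into "ejprt".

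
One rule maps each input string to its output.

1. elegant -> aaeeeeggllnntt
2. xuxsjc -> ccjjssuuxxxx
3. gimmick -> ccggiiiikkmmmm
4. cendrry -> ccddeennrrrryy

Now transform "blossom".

bbllmmoooossss

The rule is to sort the characters into alphabetical order, then double every character.
For "blossom", step one produces "blmooss"; step two turns that into "bbllmmoooossss".
(Check on "elegant": → "aeeglnt" → "aaeeeeggllnntt" ✓)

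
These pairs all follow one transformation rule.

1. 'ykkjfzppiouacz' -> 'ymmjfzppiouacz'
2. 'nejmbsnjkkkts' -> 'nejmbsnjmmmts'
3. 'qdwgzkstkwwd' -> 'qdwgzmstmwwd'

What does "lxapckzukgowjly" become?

lxapcmzumgowjly

Each output is the input with this applied: replace every "k" with "m".
Applying that to "lxapckzukgowjly" gives "lxapcmzumgowjly".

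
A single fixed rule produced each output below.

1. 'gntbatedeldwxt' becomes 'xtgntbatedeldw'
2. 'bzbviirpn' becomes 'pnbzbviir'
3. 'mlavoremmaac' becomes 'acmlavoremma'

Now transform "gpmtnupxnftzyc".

ycgpmtnupxnftz

Rule — move the last 2 characters to the front (rotate right by 2).
So "gpmtnupxnftzyc" becomes "ycgpmtnupxnftz".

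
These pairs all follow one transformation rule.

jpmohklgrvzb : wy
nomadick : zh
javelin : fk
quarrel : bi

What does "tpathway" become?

xv

The transformation: shift every letter 3 places backward in the alphabet (wrapping around), then keep only the last 2 characters.
Working it through for "tpathway": intermediate "qmxqetxv", final "xv".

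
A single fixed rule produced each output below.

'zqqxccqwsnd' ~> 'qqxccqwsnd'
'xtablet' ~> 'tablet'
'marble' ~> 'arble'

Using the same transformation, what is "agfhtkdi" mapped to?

gfhtkdi

The pattern: delete the first character.
So "agfhtkdi" becomes "gfhtkdi".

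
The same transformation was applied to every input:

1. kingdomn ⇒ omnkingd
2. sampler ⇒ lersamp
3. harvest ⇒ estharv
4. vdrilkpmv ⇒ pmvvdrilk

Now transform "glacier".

ierglac

The pattern: move the last 3 characters to the front (rotate right by 3).
Doing the same to "glacier": "ierglac".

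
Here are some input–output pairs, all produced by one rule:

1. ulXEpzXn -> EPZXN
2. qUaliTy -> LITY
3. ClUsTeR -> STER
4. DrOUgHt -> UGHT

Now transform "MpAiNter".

The pattern: delete the first 3 characters, then convert every letter to uppercase.
"MpAiNter" → "iNter" → "INTER".

INTER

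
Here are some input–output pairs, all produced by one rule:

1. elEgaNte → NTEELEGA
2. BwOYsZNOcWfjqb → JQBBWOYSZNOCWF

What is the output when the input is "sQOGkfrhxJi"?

Looking at the pairs, the operation is to move the last 3 characters to the front (rotate right by 3), then convert every letter to uppercase.
"sQOGkfrhxJi" → "XJISQOGKFRH".

XJISQOGKFRH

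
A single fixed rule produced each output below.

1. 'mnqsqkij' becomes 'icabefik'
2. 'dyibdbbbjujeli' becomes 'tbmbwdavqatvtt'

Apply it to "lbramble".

Rule — shift every letter 8 places backward in the alphabet (wrapping around), then swap the front and back halves of the string.
"lbramble" → "dtjsetdw" → "etdwdtjs".

etdwdtjs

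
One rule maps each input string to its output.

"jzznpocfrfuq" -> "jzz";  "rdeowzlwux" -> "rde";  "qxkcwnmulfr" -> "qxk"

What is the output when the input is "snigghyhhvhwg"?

The rule is to keep only the first 3 characters.
Doing the same to "snigghyhhvhwg": "sni".

sni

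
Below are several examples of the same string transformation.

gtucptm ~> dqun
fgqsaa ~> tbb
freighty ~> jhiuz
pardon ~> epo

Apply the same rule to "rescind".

The rule is to shift every letter 1 place forward in the alphabet (wrapping around), then delete the first 3 characters.
On "rescind": the first step gives "sftdjoe", and the second then gives "djoe".

djoe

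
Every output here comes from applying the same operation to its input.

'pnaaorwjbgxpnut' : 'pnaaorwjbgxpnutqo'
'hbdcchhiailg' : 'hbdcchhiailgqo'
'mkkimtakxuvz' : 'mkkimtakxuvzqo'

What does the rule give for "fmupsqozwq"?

fmupsqozwqqo

The rule is to append "qo".
On "fmupsqozwq" that produces "fmupsqozwqqo".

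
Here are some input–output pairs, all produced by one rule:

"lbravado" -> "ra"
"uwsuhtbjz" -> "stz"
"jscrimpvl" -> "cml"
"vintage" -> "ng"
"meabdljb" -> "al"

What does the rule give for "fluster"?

ue

The rule is to keep one character in every 3, starting at position 3 (positions 3rd, 6th, 9th, ...).
"fluster" → "ue".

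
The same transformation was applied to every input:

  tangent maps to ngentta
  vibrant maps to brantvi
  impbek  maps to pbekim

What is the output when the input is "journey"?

urneyjo

Each output is the input with this applied: move the first 2 characters to the end (rotate left by 2).
Doing the same to "journey": "urneyjo".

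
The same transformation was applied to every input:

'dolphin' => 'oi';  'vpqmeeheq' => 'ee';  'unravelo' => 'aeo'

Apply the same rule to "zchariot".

ai

The pattern: keep every other character starting from the second (positions 2nd, 4th, 6th, ...), then keep only the vowels.
Working it through for "zchariot": intermediate "cait", final "ai".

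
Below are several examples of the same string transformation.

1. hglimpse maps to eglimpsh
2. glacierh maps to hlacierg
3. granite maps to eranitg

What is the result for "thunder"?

The pattern: swap the first and last characters.
Applying that to "thunder" gives "rhundet".

rhundet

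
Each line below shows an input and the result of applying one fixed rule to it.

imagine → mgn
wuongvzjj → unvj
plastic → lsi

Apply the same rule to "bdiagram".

darm

In each case the input is transformed by: keep every other character starting from the second (positions 2nd, 4th, 6th, ...).
Applying that to "bdiagram" gives "darm".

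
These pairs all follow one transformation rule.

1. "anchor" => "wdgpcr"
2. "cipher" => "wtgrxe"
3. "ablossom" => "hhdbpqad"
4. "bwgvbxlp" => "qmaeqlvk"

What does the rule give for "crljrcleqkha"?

In each case the input is transformed by: shift every letter 11 places backward in the alphabet (wrapping around), then swap the front and back halves of the string.
Starting from "crljrcleqkha": after the first operation, "rgaygratfzwp"; after the second, "atfzwprgaygr".
(Check on "ablossom": → "pqadhhdb" → "hhdbpqad" ✓)

atfzwprgaygr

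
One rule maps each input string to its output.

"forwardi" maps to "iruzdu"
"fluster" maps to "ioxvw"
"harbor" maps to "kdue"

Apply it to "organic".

rujdq

The pattern: shift every letter 3 places forward in the alphabet (wrapping around), then delete the last 2 characters.
Applying both steps to "organic": "rujdqlf", then "rujdq".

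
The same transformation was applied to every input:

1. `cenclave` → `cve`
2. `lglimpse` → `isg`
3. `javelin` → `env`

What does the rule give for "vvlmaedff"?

The transformation: move the first 3 characters to the end (rotate left by 3), then keep one character in every 3, starting at position 1 (positions 1st, 4th, 7th, ...).
Starting from "vvlmaedff": after the first operation, "maedffvvl"; after the second, "mdv".

mdv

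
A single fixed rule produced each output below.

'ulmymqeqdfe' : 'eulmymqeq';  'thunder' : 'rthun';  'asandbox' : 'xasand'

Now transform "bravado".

The pattern: move the last character to the front, then delete the last 2 characters.
For "bravado", step one produces "obravad"; step two turns that into "obrav".

obrav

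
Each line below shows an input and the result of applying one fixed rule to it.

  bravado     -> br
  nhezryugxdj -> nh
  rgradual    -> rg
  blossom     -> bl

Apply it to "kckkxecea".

Rule — keep only the first 2 characters.
Applying that to "kckkxecea" gives "kc".

kc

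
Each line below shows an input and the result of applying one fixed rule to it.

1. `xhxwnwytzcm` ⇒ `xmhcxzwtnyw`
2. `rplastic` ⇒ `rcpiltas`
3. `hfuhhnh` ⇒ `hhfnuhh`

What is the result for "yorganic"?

Looking at the pairs, the operation is to take characters alternately from the front and the back (1st, last, 2nd, 2nd-last, ...).
For "yorganic" the result is "ycoirnga".

ycoirnga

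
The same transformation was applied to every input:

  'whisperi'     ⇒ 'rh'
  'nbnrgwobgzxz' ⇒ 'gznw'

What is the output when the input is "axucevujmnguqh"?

Looking at the pairs, the operation is to swap the front and back halves of the string, then keep one character in every 3, starting at position 3 (positions 3rd, 6th, 9th, ...).
Doing the same to "axucevujmnguqh": "nqxe".

nqxe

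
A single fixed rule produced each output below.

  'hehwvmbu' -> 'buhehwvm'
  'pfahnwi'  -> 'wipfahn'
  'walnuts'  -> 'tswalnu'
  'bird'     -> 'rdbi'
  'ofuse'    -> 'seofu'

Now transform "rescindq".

dqrescin

The transformation: move the last 2 characters to the front (rotate right by 2).
For "rescindq" the result is "dqrescin".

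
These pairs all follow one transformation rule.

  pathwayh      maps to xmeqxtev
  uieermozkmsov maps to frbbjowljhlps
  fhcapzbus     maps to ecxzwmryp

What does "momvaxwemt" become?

In each case the input is transformed by: shift every letter 3 places backward in the alphabet (wrapping around), then swap each adjacent pair of characters (1↔2, 3↔4, ...).
On "momvaxwemt" that produces "ljsjuxbtqj".

ljsjuxbtqj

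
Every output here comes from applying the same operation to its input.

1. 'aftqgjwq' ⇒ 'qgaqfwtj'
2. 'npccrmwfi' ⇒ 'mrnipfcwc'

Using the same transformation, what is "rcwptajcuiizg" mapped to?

cjrgczwipitua

The rule is to take characters alternately from the front and the back (1st, last, 2nd, 2nd-last, ...), then move the last 2 characters to the front (rotate right by 2).
On "rcwptajcuiizg": the first step gives "rgczwipituacj", and the second then gives "cjrgczwipitua".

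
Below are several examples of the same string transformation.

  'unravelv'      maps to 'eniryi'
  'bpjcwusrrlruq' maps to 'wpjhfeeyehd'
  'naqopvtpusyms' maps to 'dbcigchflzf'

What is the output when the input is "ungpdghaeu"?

In each case the input is transformed by: shift every letter 13 places forward in the alphabet (wrapping around) — i.e. ROT13, then delete the first 2 characters.
"ungpdghaeu" → "hatcqtunrh" → "tcqtunrh".
(Check on "unravelv": → "haeniryi" → "eniryi" ✓)

tcqtunrh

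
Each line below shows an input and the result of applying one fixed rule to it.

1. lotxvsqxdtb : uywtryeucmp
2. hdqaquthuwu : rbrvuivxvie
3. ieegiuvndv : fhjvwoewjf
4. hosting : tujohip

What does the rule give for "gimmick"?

nnjdlhj

The rule is to shift every letter 1 place forward in the alphabet (wrapping around), then move the first 2 characters to the end (rotate left by 2).
Applying both steps to "gimmick": "hjnnjdl", then "nnjdlhj".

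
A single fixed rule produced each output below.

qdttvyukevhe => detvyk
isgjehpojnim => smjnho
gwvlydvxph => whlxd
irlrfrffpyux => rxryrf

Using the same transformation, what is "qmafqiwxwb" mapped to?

mbfxi

What's happening: keep every other character starting from the second (positions 2nd, 4th, 6th, ...), then take characters alternately from the front and the back (1st, last, 2nd, 2nd-last, ...).
For "qmafqiwxwb", step one produces "mfixb"; step two turns that into "mbfxi".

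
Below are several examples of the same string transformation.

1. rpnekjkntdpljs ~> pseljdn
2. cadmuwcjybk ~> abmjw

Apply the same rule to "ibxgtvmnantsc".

The rule is to keep every other character starting from the second (positions 2nd, 4th, 6th, ...), then take characters alternately from the front and the back (1st, last, 2nd, 2nd-last, ...).
Working it through for "ibxgtvmnantsc": intermediate "bgvnns", final "bsgnvn".
(Check on "rpnekjkntdpljs": → "pejndls" → "pseljdn" ✓)

bsgnvn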